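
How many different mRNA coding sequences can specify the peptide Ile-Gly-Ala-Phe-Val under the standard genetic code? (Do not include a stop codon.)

384

Ile: 3 codons.
Gly: 4 codons.
Ala: 4 codons.
Phe: 2 codons.
Val: 4 codons.
3 × 4 × 4 × 2 × 4 = 384.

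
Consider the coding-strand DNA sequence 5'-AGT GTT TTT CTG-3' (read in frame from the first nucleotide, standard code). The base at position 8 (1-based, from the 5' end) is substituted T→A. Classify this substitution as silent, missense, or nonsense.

missense

Position 8 falls in codon 3: TTT → Phe.
After the substitution the codon is TAT → Tyr.
Phe ≠ Tyr, so this is a missense mutation.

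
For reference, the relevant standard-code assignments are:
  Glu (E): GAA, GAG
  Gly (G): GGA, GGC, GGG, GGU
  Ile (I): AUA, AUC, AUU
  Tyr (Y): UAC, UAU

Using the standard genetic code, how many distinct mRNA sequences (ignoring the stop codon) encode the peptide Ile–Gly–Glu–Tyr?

48

Ile: 3 codons.
Gly: 4 codons.
Glu: 2 codons.
Tyr: 2 codons.
3 × 4 × 2 × 2 = 48.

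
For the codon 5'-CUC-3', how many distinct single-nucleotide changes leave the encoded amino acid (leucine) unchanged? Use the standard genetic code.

Position 1: none → 0 synonymous.
Position 2: none → 0 synonymous.
Position 3: CUU, CUA, CUG → 3 synonymous.
Total: 0 + 0 + 3 = 3.

3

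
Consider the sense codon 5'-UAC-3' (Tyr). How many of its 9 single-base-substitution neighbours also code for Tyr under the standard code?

Position 1: none → 0 synonymous.
Position 2: none → 0 synonymous.
Position 3: UAU → 1 synonymous.
Total: 0 + 0 + 1 = 1.

1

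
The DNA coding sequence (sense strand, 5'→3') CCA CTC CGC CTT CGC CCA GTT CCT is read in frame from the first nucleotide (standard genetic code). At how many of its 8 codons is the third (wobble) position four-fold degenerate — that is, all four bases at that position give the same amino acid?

Codon 1 CCA (Pro): third position 4-fold.
Codon 2 CTC (Leu): third position 4-fold.
Codon 3 CGC (Arg): third position 4-fold.
Codon 4 CTT (Leu): third position 4-fold.
Codon 5 CGC (Arg): third position 4-fold.
Codon 6 CCA (Pro): third position 4-fold.
Codon 7 GTT (Val): third position 4-fold.
Codon 8 CCT (Pro): third position 4-fold.
Four-fold degenerate third positions: 8.

8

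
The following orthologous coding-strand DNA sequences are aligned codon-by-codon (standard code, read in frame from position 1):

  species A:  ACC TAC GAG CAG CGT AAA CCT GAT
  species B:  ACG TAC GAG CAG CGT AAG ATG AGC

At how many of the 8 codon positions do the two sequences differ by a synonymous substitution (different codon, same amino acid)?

Codon 1: ACC Thr / ACG Thr — synonymous.
Codon 2: TAC Tyr / TAC Tyr — identical.
Codon 3: GAG Glu / GAG Glu — identical.
Codon 4: CAG Gln / CAG Gln — identical.
Codon 5: CGT Arg / CGT Arg — identical.
Codon 6: AAA Lys / AAG Lys — synonymous.
Codon 7: CCT Pro / ATG Met — nonsynonymous.
Codon 8: GAT Asp / AGC Ser — nonsynonymous.
Synonymous differences: 2.

2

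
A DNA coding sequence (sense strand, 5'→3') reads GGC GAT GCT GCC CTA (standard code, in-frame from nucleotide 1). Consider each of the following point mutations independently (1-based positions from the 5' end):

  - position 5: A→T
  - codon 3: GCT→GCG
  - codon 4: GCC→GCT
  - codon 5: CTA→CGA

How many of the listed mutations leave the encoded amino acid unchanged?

Codon 2: GAT (Asp) → GTT (Val) — missense.
Codon 3: GCT (Ala) → GCG (Ala) — synonymous.
Codon 4: GCC (Ala) → GCT (Ala) — synonymous.
Codon 5: CTA (Leu) → CGA (Arg) — missense.
Synonymous: 2 of 4.

2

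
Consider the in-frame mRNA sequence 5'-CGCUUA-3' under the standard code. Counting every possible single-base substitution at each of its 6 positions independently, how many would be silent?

5

Codon 1 (CGC, Arg): 3 synonymous substitutions.
Codon 2 (UUA, Leu): 2 synonymous substitutions.
Total: 3 + 2 = 5.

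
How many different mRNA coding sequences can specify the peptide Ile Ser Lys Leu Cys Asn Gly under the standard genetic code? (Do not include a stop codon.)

3456

Ile: 3 codons.
Ser: 6 codons.
Lys: 2 codons.
Leu: 6 codons.
Cys: 2 codons.
Asn: 2 codons.
Gly: 4 codons.
3 × 6 × 2 × 6 × 2 × 2 × 4 = 3456.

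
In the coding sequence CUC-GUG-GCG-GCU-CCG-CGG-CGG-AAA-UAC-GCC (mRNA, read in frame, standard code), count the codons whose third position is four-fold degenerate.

8

Codon 1 CUC (Leu): third position 4-fold.
Codon 2 GUG (Val): third position 4-fold.
Codon 3 GCG (Ala): third position 4-fold.
Codon 4 GCU (Ala): third position 4-fold.
Codon 5 CCG (Pro): third position 4-fold.
Codon 6 CGG (Arg): third position 4-fold.
Codon 7 CGG (Arg): third position 4-fold.
Codon 8 AAA (Lys): third position 2-fold.
Codon 9 UAC (Tyr): third position 2-fold.
Codon 10 GCC (Ala): third position 4-fold.
Four-fold degenerate third positions: 8.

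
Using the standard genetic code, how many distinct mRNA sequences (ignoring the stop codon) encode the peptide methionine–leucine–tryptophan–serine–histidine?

72

Met: 1 codon.
Leu: 6 codons.
Trp: 1 codon.
Ser: 6 codons.
His: 2 codons.
1 × 6 × 1 × 6 × 2 = 72.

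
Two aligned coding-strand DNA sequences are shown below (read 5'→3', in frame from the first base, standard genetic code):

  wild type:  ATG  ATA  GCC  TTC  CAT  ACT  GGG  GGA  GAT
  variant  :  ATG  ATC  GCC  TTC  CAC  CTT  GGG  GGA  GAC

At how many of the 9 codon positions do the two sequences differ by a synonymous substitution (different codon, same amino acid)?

3

Codon 1: ATG Met / ATG Met — identical.
Codon 2: ATA Ile / ATC Ile — synonymous.
Codon 3: GCC Ala / GCC Ala — identical.
Codon 4: TTC Phe / TTC Phe — identical.
Codon 5: CAT His / CAC His — synonymous.
Codon 6: ACT Thr / CTT Leu — nonsynonymous.
Codon 7: GGG Gly / GGG Gly — identical.
Codon 8: GGA Gly / GGA Gly — identical.
Codon 9: GAT Asp / GAC Asp — synonymous.
Synonymous differences: 3.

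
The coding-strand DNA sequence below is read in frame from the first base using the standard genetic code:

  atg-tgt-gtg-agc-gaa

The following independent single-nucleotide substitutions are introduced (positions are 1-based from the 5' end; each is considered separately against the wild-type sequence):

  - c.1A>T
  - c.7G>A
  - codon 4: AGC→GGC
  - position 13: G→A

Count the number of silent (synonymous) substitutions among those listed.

0

Codon 1: ATG (Met) → TTG (Leu) — missense.
Codon 3: GTG (Val) → ATG (Met) — missense.
Codon 4: AGC (Ser) → GGC (Gly) — missense.
Codon 5: GAA (Glu) → AAA (Lys) — missense.
Synonymous: 0 of 4.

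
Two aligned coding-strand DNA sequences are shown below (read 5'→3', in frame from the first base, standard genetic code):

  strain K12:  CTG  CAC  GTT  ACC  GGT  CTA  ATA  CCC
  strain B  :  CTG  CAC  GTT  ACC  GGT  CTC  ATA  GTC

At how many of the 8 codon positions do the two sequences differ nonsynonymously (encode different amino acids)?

1

Codon 1: CTG Leu / CTG Leu — identical.
Codon 2: CAC His / CAC His — identical.
Codon 3: GTT Val / GTT Val — identical.
Codon 4: ACC Thr / ACC Thr — identical.
Codon 5: GGT Gly / GGT Gly — identical.
Codon 6: CTA Leu / CTC Leu — synonymous.
Codon 7: ATA Ile / ATA Ile — identical.
Codon 8: CCC Pro / GTC Val — nonsynonymous.
Nonsynonymous differences: 1.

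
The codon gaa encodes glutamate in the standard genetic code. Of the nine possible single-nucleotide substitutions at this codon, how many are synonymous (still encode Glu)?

1

Position 1: none → 0 synonymous.
Position 2: none → 0 synonymous.
Position 3: GAG → 1 synonymous.
Total: 0 + 0 + 1 = 1.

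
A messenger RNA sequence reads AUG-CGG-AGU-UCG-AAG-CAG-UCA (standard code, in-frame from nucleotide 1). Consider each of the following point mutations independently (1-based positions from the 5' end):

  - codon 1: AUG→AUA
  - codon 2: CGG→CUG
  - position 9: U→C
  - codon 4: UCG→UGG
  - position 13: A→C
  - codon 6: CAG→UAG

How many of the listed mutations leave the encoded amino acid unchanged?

1

Codon 1: AUG (Met) → AUA (Ile) — missense.
Codon 2: CGG (Arg) → CUG (Leu) — missense.
Codon 3: AGU (Ser) → AGC (Ser) — synonymous.
Codon 4: UCG (Ser) → UGG (Trp) — missense.
Codon 5: AAG (Lys) → CAG (Gln) — missense.
Codon 6: CAG (Gln) → UAG (Stop) — nonsense.
Synonymous: 1 of 6.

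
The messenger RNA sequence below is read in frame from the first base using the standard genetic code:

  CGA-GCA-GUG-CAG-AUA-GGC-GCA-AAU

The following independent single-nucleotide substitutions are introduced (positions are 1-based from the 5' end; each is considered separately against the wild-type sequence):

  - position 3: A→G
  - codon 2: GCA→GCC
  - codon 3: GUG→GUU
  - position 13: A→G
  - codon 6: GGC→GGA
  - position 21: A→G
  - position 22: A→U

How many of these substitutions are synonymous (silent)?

5

Codon 1: CGA (Arg) → CGG (Arg) — synonymous.
Codon 2: GCA (Ala) → GCC (Ala) — synonymous.
Codon 3: GUG (Val) → GUU (Val) — synonymous.
Codon 5: AUA (Ile) → GUA (Val) — missense.
Codon 6: GGC (Gly) → GGA (Gly) — synonymous.
Codon 7: GCA (Ala) → GCG (Ala) — synonymous.
Codon 8: AAU (Asn) → UAU (Tyr) — missense.
Synonymous: 5 of 7.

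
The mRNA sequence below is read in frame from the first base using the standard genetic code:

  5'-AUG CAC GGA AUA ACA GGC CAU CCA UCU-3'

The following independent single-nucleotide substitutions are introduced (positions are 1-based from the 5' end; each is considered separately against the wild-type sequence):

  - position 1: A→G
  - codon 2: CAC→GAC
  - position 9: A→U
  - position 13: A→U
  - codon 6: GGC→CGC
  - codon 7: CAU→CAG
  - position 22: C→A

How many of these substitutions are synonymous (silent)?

1

Codon 1: AUG (Met) → GUG (Val) — missense.
Codon 2: CAC (His) → GAC (Asp) — missense.
Codon 3: GGA (Gly) → GGU (Gly) — synonymous.
Codon 5: ACA (Thr) → UCA (Ser) — missense.
Codon 6: GGC (Gly) → CGC (Arg) — missense.
Codon 7: CAU (His) → CAG (Gln) — missense.
Codon 8: CCA (Pro) → ACA (Thr) — missense.
Synonymous: 1 of 7.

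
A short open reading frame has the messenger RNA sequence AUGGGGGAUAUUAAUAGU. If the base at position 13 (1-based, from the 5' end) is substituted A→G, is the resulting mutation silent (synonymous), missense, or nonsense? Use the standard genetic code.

Position 13 falls in codon 5: AAU → Asn.
After the substitution the codon is GAU → Asp.
Asn ≠ Asp, so this is a missense mutation.

missense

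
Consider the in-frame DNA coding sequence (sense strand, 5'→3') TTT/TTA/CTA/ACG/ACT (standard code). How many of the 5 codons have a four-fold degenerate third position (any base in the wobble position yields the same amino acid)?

Codon 1 TTT (Phe): third position 2-fold.
Codon 2 TTA (Leu): third position 2-fold.
Codon 3 CTA (Leu): third position 4-fold.
Codon 4 ACG (Thr): third position 4-fold.
Codon 5 ACT (Thr): third position 4-fold.
Four-fold degenerate third positions: 3.

3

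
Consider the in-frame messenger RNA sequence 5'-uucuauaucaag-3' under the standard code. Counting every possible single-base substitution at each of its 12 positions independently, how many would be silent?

Codon 1 (UUC, Phe): 1 synonymous substitution.
Codon 2 (UAU, Tyr): 1 synonymous substitution.
Codon 3 (AUC, Ile): 2 synonymous substitutions.
Codon 4 (AAG, Lys): 1 synonymous substitution.
Total: 1 + 1 + 2 + 1 = 5.

5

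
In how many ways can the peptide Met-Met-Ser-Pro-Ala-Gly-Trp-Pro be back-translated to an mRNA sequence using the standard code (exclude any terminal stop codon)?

Met: 1 codon.
Met: 1 codon.
Ser: 6 codons.
Pro: 4 codons.
Ala: 4 codons.
Gly: 4 codons.
Trp: 1 codon.
Pro: 4 codons.
1 × 1 × 6 × 4 × 4 × 4 × 1 × 4 = 1536.

1536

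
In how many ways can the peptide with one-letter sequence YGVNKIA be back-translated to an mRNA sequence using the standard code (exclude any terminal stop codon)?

Tyr: 2 codons.
Gly: 4 codons.
Val: 4 codons.
Asn: 2 codons.
Lys: 2 codons.
Ile: 3 codons.
Ala: 4 codons.
2 × 4 × 4 × 2 × 2 × 3 × 4 = 1536.

1536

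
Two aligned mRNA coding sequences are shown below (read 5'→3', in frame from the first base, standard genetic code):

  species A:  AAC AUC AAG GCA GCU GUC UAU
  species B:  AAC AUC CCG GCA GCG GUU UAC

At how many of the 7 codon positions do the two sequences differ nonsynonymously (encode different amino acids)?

1

Codon 1: AAC Asn / AAC Asn — identical.
Codon 2: AUC Ile / AUC Ile — identical.
Codon 3: AAG Lys / CCG Pro — nonsynonymous.
Codon 4: GCA Ala / GCA Ala — identical.
Codon 5: GCU Ala / GCG Ala — synonymous.
Codon 6: GUC Val / GUU Val — synonymous.
Codon 7: UAU Tyr / UAC Tyr — synonymous.
Nonsynonymous differences: 1.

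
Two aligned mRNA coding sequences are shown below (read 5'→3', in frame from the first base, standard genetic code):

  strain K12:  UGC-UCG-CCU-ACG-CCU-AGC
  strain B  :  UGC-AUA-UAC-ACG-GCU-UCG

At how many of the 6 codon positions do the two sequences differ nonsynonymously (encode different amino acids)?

3

Codon 1: UGC Cys / UGC Cys — identical.
Codon 2: UCG Ser / AUA Ile — nonsynonymous.
Codon 3: CCU Pro / UAC Tyr — nonsynonymous.
Codon 4: ACG Thr / ACG Thr — identical.
Codon 5: CCU Pro / GCU Ala — nonsynonymous.
Codon 6: AGC Ser / UCG Ser — synonymous.
Nonsynonymous differences: 3.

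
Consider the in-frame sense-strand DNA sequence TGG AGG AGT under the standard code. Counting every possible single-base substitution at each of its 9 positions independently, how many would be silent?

Codon 1 (TGG, Trp): 0 synonymous substitutions.
Codon 2 (AGG, Arg): 2 synonymous substitutions.
Codon 3 (AGT, Ser): 1 synonymous substitution.
Total: 0 + 2 + 1 = 3.

3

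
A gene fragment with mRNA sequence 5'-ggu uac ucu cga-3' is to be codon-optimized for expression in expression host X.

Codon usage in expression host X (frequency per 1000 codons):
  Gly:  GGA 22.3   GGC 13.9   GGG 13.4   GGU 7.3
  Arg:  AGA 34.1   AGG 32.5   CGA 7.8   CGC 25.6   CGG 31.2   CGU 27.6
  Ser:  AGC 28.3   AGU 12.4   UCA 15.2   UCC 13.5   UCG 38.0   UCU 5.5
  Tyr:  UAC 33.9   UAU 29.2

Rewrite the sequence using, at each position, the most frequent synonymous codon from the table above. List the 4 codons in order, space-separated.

Codon 1 (Gly): best is GGA at 22.3.
Codon 2 (Tyr): best is UAC at 33.9.
Codon 3 (Ser): best is UCG at 38.0.
Codon 4 (Arg): best is AGA at 34.1.

GGA UAC UCG AGA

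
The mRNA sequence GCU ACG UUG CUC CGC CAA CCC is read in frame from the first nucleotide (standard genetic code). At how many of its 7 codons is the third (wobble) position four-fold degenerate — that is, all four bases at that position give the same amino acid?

5

Codon 1 GCU (Ala): third position 4-fold.
Codon 2 ACG (Thr): third position 4-fold.
Codon 3 UUG (Leu): third position 2-fold.
Codon 4 CUC (Leu): third position 4-fold.
Codon 5 CGC (Arg): third position 4-fold.
Codon 6 CAA (Gln): third position 2-fold.
Codon 7 CCC (Pro): third position 4-fold.
Four-fold degenerate third positions: 5.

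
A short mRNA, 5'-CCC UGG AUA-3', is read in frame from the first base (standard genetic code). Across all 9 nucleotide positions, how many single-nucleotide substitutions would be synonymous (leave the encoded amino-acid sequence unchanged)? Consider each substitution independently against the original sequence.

5

Codon 1 (CCC, Pro): 3 synonymous substitutions.
Codon 2 (UGG, Trp): 0 synonymous substitutions.
Codon 3 (AUA, Ile): 2 synonymous substitutions.
Total: 3 + 0 + 2 = 5.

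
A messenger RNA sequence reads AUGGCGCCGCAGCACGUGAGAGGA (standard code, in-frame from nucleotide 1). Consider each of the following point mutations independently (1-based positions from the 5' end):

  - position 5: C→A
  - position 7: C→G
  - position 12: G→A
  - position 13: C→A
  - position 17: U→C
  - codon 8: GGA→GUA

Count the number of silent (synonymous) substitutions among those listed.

1

Codon 2: GCG (Ala) → GAG (Glu) — missense.
Codon 3: CCG (Pro) → GCG (Ala) — missense.
Codon 4: CAG (Gln) → CAA (Gln) — synonymous.
Codon 5: CAC (His) → AAC (Asn) — missense.
Codon 6: GUG (Val) → GCG (Ala) — missense.
Codon 8: GGA (Gly) → GUA (Val) — missense.
Synonymous: 1 of 6.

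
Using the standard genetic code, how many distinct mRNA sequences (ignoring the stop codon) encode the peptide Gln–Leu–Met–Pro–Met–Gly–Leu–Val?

Gln: 2 codons.
Leu: 6 codons.
Met: 1 codon.
Pro: 4 codons.
Met: 1 codon.
Gly: 4 codons.
Leu: 6 codons.
Val: 4 codons.
2 × 6 × 1 × 4 × 1 × 4 × 6 × 4 = 4608.

4608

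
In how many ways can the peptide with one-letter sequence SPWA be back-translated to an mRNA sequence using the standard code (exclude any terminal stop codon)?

96

Ser: 6 codons.
Pro: 4 codons.
Trp: 1 codon.
Ala: 4 codons.
6 × 4 × 1 × 4 = 96.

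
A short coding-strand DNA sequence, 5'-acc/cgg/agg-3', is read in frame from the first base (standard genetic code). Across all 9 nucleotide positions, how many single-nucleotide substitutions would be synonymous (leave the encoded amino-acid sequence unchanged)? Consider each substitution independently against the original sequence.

Codon 1 (ACC, Thr): 3 synonymous substitutions.
Codon 2 (CGG, Arg): 4 synonymous substitutions.
Codon 3 (AGG, Arg): 2 synonymous substitutions.
Total: 3 + 4 + 2 = 9.

9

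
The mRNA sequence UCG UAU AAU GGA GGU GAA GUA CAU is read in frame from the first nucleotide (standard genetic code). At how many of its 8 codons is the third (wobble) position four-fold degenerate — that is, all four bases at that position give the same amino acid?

4

Codon 1 UCG (Ser): third position 4-fold.
Codon 2 UAU (Tyr): third position 2-fold.
Codon 3 AAU (Asn): third position 2-fold.
Codon 4 GGA (Gly): third position 4-fold.
Codon 5 GGU (Gly): third position 4-fold.
Codon 6 GAA (Glu): third position 2-fold.
Codon 7 GUA (Val): third position 4-fold.
Codon 8 CAU (His): third position 2-fold.
Four-fold degenerate third positions: 4.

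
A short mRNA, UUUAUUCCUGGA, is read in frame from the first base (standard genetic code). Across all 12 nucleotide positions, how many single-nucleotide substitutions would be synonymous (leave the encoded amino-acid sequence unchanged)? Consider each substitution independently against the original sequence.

Codon 1 (UUU, Phe): 1 synonymous substitution.
Codon 2 (AUU, Ile): 2 synonymous substitutions.
Codon 3 (CCU, Pro): 3 synonymous substitutions.
Codon 4 (GGA, Gly): 3 synonymous substitutions.
Total: 1 + 2 + 3 + 3 = 9.

9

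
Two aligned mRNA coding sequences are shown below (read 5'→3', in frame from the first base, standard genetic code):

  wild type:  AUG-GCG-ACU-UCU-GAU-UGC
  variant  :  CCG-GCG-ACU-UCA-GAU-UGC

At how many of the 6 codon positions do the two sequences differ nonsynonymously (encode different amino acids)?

1

Codon 1: AUG Met / CCG Pro — nonsynonymous.
Codon 2: GCG Ala / GCG Ala — identical.
Codon 3: ACU Thr / ACU Thr — identical.
Codon 4: UCU Ser / UCA Ser — synonymous.
Codon 5: GAU Asp / GAU Asp — identical.
Codon 6: UGC Cys / UGC Cys — identical.
Nonsynonymous differences: 1.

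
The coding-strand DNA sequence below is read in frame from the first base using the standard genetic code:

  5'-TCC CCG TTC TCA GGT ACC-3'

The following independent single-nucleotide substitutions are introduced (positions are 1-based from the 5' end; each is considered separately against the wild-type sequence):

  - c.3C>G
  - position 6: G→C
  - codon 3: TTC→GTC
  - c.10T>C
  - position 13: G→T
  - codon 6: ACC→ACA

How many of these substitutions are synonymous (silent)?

3

Codon 1: TCC (Ser) → TCG (Ser) — synonymous.
Codon 2: CCG (Pro) → CCC (Pro) — synonymous.
Codon 3: TTC (Phe) → GTC (Val) — missense.
Codon 4: TCA (Ser) → CCA (Pro) — missense.
Codon 5: GGT (Gly) → TGT (Cys) — missense.
Codon 6: ACC (Thr) → ACA (Thr) — synonymous.
Synonymous: 3 of 6.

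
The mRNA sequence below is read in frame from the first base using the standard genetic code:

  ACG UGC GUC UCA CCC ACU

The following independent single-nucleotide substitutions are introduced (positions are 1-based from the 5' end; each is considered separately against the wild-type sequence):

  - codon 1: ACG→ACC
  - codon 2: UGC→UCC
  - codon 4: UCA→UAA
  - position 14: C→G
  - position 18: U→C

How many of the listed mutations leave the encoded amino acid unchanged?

2

Codon 1: ACG (Thr) → ACC (Thr) — synonymous.
Codon 2: UGC (Cys) → UCC (Ser) — missense.
Codon 4: UCA (Ser) → UAA (Stop) — nonsense.
Codon 5: CCC (Pro) → CGC (Arg) — missense.
Codon 6: ACU (Thr) → ACC (Thr) — synonymous.
Synonymous: 2 of 5.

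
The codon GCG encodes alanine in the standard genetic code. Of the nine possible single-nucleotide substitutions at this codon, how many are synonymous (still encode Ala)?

3

Position 1: none → 0 synonymous.
Position 2: none → 0 synonymous.
Position 3: GCU, GCC, GCA → 3 synonymous.
Total: 0 + 0 + 3 = 3.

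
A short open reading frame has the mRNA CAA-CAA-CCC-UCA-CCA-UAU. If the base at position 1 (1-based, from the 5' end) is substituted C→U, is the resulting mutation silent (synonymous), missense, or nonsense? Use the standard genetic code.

nonsense

Position 1 falls in codon 1: CAA → Gln.
After the substitution the codon is UAA → Stop.
The new codon is a stop codon, so this is a nonsense mutation.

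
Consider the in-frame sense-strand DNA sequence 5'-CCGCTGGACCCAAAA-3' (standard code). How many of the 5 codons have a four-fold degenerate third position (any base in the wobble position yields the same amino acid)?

Codon 1 CCG (Pro): third position 4-fold.
Codon 2 CTG (Leu): third position 4-fold.
Codon 3 GAC (Asp): third position 2-fold.
Codon 4 CCA (Pro): third position 4-fold.
Codon 5 AAA (Lys): third position 2-fold.
Four-fold degenerate third positions: 3.

3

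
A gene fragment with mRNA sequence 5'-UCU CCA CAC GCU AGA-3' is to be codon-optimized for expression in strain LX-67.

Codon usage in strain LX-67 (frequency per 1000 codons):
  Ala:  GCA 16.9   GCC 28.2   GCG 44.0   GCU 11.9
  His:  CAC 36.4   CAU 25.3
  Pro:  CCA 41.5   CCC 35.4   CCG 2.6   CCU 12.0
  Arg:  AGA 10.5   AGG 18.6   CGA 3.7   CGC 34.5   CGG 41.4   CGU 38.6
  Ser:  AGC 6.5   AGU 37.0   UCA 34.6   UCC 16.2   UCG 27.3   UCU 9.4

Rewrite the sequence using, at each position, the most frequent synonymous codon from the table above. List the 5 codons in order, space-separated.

Codon 1 (Ser): best is AGU at 37.0.
Codon 2 (Pro): best is CCA at 41.5.
Codon 3 (His): best is CAC at 36.4.
Codon 4 (Ala): best is GCG at 44.0.
Codon 5 (Arg): best is CGG at 41.4.

AGU CCA CAC GCG CGG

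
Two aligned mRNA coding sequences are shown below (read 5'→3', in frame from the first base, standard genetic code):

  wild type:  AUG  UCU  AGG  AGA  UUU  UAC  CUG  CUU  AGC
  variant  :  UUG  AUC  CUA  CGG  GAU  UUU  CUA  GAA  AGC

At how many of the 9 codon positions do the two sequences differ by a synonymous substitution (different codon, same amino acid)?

2

Codon 1: AUG Met / UUG Leu — nonsynonymous.
Codon 2: UCU Ser / AUC Ile — nonsynonymous.
Codon 3: AGG Arg / CUA Leu — nonsynonymous.
Codon 4: AGA Arg / CGG Arg — synonymous.
Codon 5: UUU Phe / GAU Asp — nonsynonymous.
Codon 6: UAC Tyr / UUU Phe — nonsynonymous.
Codon 7: CUG Leu / CUA Leu — synonymous.
Codon 8: CUU Leu / GAA Glu — nonsynonymous.
Codon 9: AGC Ser / AGC Ser — identical.
Synonymous differences: 2.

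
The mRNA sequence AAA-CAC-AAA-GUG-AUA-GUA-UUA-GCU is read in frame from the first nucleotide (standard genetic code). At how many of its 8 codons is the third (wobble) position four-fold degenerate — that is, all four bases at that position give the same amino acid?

Codon 1 AAA (Lys): third position 2-fold.
Codon 2 CAC (His): third position 2-fold.
Codon 3 AAA (Lys): third position 2-fold.
Codon 4 GUG (Val): third position 4-fold.
Codon 5 AUA (Ile): third position 3-fold.
Codon 6 GUA (Val): third position 4-fold.
Codon 7 UUA (Leu): third position 2-fold.
Codon 8 GCU (Ala): third position 4-fold.
Four-fold degenerate third positions: 3.

3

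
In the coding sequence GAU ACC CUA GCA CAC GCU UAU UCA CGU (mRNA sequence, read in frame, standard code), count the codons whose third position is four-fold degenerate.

6

Codon 1 GAU (Asp): third position 2-fold.
Codon 2 ACC (Thr): third position 4-fold.
Codon 3 CUA (Leu): third position 4-fold.
Codon 4 GCA (Ala): third position 4-fold.
Codon 5 CAC (His): third position 2-fold.
Codon 6 GCU (Ala): third position 4-fold.
Codon 7 UAU (Tyr): third position 2-fold.
Codon 8 UCA (Ser): third position 4-fold.
Codon 9 CGU (Arg): third position 4-fold.
Four-fold degenerate third positions: 6.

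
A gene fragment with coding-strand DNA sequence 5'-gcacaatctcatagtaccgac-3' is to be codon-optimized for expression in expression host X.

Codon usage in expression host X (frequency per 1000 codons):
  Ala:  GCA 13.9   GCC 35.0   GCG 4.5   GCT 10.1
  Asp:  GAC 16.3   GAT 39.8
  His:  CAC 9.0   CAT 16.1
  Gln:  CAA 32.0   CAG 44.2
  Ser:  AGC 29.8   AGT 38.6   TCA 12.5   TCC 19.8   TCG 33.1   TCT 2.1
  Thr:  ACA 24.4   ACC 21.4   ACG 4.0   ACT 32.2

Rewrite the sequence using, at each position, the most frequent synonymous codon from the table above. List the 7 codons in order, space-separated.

Codon 1 (Ala): best is GCC at 35.0.
Codon 2 (Gln): best is CAG at 44.2.
Codon 3 (Ser): best is AGT at 38.6.
Codon 4 (His): best is CAT at 16.1.
Codon 5 (Ser): best is AGT at 38.6.
Codon 6 (Thr): best is ACT at 32.2.
Codon 7 (Asp): best is GAT at 39.8.

GCC CAG AGT CAT AGT ACT GAT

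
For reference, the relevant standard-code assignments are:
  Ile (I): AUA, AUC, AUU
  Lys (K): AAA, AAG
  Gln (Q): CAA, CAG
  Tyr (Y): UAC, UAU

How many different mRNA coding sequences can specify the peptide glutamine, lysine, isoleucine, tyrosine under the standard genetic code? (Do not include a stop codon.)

Gln: 2 codons.
Lys: 2 codons.
Ile: 3 codons.
Tyr: 2 codons.
2 × 2 × 3 × 2 = 24.

24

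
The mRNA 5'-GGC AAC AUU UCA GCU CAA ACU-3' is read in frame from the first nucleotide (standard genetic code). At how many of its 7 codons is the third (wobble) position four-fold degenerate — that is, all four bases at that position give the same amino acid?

Codon 1 GGC (Gly): third position 4-fold.
Codon 2 AAC (Asn): third position 2-fold.
Codon 3 AUU (Ile): third position 3-fold.
Codon 4 UCA (Ser): third position 4-fold.
Codon 5 GCU (Ala): third position 4-fold.
Codon 6 CAA (Gln): third position 2-fold.
Codon 7 ACU (Thr): third position 4-fold.
Four-fold degenerate third positions: 4.

4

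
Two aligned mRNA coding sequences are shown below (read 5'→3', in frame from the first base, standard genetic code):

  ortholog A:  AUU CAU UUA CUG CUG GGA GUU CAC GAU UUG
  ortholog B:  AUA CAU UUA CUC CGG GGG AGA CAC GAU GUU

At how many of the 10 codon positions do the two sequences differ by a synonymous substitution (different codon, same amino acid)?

Codon 1: AUU Ile / AUA Ile — synonymous.
Codon 2: CAU His / CAU His — identical.
Codon 3: UUA Leu / UUA Leu — identical.
Codon 4: CUG Leu / CUC Leu — synonymous.
Codon 5: CUG Leu / CGG Arg — nonsynonymous.
Codon 6: GGA Gly / GGG Gly — synonymous.
Codon 7: GUU Val / AGA Arg — nonsynonymous.
Codon 8: CAC His / CAC His — identical.
Codon 9: GAU Asp / GAU Asp — identical.
Codon 10: UUG Leu / GUU Val — nonsynonymous.
Synonymous differences: 3.

3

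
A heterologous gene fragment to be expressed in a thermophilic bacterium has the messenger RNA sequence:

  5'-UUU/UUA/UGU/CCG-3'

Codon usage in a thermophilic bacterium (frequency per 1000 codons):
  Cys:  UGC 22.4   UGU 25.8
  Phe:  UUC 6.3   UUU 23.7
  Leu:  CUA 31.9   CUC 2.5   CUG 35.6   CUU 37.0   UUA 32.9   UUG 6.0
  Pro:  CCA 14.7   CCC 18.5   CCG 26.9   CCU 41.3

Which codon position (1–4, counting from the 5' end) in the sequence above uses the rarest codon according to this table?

1

Codon 1 UUU (Phe): 23.7 per 1000.
Codon 2 UUA (Leu): 32.9 per 1000.
Codon 3 UGU (Cys): 25.8 per 1000.
Codon 4 CCG (Pro): 26.9 per 1000.
Lowest frequency is 23.7 at codon 1.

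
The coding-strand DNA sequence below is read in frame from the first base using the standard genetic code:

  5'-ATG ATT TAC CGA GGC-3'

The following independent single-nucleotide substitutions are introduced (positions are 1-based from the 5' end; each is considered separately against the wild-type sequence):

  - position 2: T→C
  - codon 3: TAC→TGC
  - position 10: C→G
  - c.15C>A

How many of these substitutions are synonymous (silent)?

1

Codon 1: ATG (Met) → ACG (Thr) — missense.
Codon 3: TAC (Tyr) → TGC (Cys) — missense.
Codon 4: CGA (Arg) → GGA (Gly) — missense.
Codon 5: GGC (Gly) → GGA (Gly) — synonymous.
Synonymous: 1 of 4.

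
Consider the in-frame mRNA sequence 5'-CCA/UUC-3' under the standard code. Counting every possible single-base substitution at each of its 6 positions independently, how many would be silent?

Codon 1 (CCA, Pro): 3 synonymous substitutions.
Codon 2 (UUC, Phe): 1 synonymous substitution.
Total: 3 + 1 = 4.

4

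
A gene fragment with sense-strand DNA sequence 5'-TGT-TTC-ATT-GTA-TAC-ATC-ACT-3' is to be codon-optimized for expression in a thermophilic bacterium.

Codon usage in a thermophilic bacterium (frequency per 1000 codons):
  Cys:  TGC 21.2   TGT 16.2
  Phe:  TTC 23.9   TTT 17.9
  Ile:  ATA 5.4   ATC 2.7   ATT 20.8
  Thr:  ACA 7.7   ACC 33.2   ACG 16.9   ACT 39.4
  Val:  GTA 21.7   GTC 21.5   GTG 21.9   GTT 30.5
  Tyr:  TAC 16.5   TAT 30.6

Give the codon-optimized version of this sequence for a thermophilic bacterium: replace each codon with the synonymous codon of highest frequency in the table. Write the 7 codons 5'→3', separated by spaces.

Codon 1 (Cys): best is TGC at 21.2.
Codon 2 (Phe): best is TTC at 23.9.
Codon 3 (Ile): best is ATT at 20.8.
Codon 4 (Val): best is GTT at 30.5.
Codon 5 (Tyr): best is TAT at 30.6.
Codon 6 (Ile): best is ATT at 20.8.
Codon 7 (Thr): best is ACT at 39.4.

TGC TTC ATT GTT TAT ATT ACT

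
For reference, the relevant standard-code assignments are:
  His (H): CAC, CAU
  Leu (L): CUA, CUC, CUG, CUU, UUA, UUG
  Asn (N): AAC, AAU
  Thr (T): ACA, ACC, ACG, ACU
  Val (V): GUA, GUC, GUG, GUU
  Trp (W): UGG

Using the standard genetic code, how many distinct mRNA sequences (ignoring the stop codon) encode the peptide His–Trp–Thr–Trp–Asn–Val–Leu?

384

His: 2 codons.
Trp: 1 codon.
Thr: 4 codons.
Trp: 1 codon.
Asn: 2 codons.
Val: 4 codons.
Leu: 6 codons.
2 × 1 × 4 × 1 × 2 × 4 × 6 = 384.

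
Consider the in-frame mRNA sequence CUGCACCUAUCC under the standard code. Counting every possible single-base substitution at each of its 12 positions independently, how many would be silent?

Codon 1 (CUG, Leu): 4 synonymous substitutions.
Codon 2 (CAC, His): 1 synonymous substitution.
Codon 3 (CUA, Leu): 4 synonymous substitutions.
Codon 4 (UCC, Ser): 3 synonymous substitutions.
Total: 4 + 1 + 4 + 3 = 12.

12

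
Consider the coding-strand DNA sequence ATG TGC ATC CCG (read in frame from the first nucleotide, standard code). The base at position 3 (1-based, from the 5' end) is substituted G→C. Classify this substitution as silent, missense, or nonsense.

missense

Position 3 falls in codon 1: ATG → Met.
After the substitution the codon is ATC → Ile.
Met ≠ Ile, so this is a missense mutation.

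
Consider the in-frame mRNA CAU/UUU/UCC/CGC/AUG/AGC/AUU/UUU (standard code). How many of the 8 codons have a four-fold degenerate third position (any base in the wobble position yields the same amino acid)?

2

Codon 1 CAU (His): third position 2-fold.
Codon 2 UUU (Phe): third position 2-fold.
Codon 3 UCC (Ser): third position 4-fold.
Codon 4 CGC (Arg): third position 4-fold.
Codon 5 AUG (Met): third position 1-fold.
Codon 6 AGC (Ser): third position 2-fold.
Codon 7 AUU (Ile): third position 3-fold.
Codon 8 UUU (Phe): third position 2-fold.
Four-fold degenerate third positions: 2.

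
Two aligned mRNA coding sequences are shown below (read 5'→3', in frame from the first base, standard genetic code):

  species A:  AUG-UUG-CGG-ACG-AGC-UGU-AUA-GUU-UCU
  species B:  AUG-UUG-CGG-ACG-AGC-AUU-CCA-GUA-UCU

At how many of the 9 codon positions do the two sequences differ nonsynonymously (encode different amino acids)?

Codon 1: AUG Met / AUG Met — identical.
Codon 2: UUG Leu / UUG Leu — identical.
Codon 3: CGG Arg / CGG Arg — identical.
Codon 4: ACG Thr / ACG Thr — identical.
Codon 5: AGC Ser / AGC Ser — identical.
Codon 6: UGU Cys / AUU Ile — nonsynonymous.
Codon 7: AUA Ile / CCA Pro — nonsynonymous.
Codon 8: GUU Val / GUA Val — synonymous.
Codon 9: UCU Ser / UCU Ser — identical.
Nonsynonymous differences: 2.

2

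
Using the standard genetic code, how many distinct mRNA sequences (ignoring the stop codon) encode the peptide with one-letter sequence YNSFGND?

Tyr: 2 codons.
Asn: 2 codons.
Ser: 6 codons.
Phe: 2 codons.
Gly: 4 codons.
Asn: 2 codons.
Asp: 2 codons.
2 × 2 × 6 × 2 × 4 × 2 × 2 = 768.

768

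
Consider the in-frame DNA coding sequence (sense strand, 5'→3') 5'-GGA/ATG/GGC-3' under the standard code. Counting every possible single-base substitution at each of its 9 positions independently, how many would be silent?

6

Codon 1 (GGA, Gly): 3 synonymous substitutions.
Codon 2 (ATG, Met): 0 synonymous substitutions.
Codon 3 (GGC, Gly): 3 synonymous substitutions.
Total: 3 + 0 + 3 = 6.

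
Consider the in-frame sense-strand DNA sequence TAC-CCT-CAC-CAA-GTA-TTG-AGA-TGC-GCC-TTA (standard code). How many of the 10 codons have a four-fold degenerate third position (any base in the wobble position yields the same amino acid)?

3

Codon 1 TAC (Tyr): third position 2-fold.
Codon 2 CCT (Pro): third position 4-fold.
Codon 3 CAC (His): third position 2-fold.
Codon 4 CAA (Gln): third position 2-fold.
Codon 5 GTA (Val): third position 4-fold.
Codon 6 TTG (Leu): third position 2-fold.
Codon 7 AGA (Arg): third position 2-fold.
Codon 8 TGC (Cys): third position 2-fold.
Codon 9 GCC (Ala): third position 4-fold.
Codon 10 TTA (Leu): third position 2-fold.
Four-fold degenerate third positions: 3.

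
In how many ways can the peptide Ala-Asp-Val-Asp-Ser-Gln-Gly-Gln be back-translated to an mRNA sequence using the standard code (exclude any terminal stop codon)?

6144

Ala: 4 codons.
Asp: 2 codons.
Val: 4 codons.
Asp: 2 codons.
Ser: 6 codons.
Gln: 2 codons.
Gly: 4 codons.
Gln: 2 codons.
4 × 2 × 4 × 2 × 6 × 2 × 4 × 2 = 6144.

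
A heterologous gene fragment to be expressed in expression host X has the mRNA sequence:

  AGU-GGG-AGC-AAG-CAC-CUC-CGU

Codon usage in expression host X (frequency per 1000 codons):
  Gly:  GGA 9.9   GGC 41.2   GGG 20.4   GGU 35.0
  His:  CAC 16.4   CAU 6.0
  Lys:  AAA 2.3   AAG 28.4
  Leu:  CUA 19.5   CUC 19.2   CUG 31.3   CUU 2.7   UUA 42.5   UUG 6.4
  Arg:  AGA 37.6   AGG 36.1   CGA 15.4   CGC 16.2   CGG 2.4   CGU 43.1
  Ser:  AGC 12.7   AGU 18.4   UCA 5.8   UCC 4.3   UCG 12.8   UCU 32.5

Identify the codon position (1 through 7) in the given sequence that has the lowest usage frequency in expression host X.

3

Codon 1 AGU (Ser): 18.4 per 1000.
Codon 2 GGG (Gly): 20.4 per 1000.
Codon 3 AGC (Ser): 12.7 per 1000.
Codon 4 AAG (Lys): 28.4 per 1000.
Codon 5 CAC (His): 16.4 per 1000.
Codon 6 CUC (Leu): 19.2 per 1000.
Codon 7 CGU (Arg): 43.1 per 1000.
Lowest frequency is 12.7 at codon 3.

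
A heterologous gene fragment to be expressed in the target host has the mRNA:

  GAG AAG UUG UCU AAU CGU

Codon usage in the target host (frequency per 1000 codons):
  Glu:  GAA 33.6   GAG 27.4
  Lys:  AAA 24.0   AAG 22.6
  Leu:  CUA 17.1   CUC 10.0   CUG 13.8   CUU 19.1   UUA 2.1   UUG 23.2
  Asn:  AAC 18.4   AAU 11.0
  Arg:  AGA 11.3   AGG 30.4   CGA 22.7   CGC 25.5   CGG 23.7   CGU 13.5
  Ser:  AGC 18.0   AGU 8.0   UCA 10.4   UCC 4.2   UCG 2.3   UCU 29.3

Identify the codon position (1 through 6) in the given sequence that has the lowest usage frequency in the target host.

Codon 1 GAG (Glu): 27.4 per 1000.
Codon 2 AAG (Lys): 22.6 per 1000.
Codon 3 UUG (Leu): 23.2 per 1000.
Codon 4 UCU (Ser): 29.3 per 1000.
Codon 5 AAU (Asn): 11.0 per 1000.
Codon 6 CGU (Arg): 13.5 per 1000.
Lowest frequency is 11.0 at codon 5.

5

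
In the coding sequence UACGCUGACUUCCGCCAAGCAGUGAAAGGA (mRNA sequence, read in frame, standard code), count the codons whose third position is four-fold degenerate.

Codon 1 UAC (Tyr): third position 2-fold.
Codon 2 GCU (Ala): third position 4-fold.
Codon 3 GAC (Asp): third position 2-fold.
Codon 4 UUC (Phe): third position 2-fold.
Codon 5 CGC (Arg): third position 4-fold.
Codon 6 CAA (Gln): third position 2-fold.
Codon 7 GCA (Ala): third position 4-fold.
Codon 8 GUG (Val): third position 4-fold.
Codon 9 AAA (Lys): third position 2-fold.
Codon 10 GGA (Gly): third position 4-fold.
Four-fold degenerate third positions: 5.

5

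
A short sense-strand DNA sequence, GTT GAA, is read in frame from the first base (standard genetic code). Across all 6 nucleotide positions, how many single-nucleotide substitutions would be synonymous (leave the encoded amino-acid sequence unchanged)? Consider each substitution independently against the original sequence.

Codon 1 (GTT, Val): 3 synonymous substitutions.
Codon 2 (GAA, Glu): 1 synonymous substitution.
Total: 3 + 1 = 4.

4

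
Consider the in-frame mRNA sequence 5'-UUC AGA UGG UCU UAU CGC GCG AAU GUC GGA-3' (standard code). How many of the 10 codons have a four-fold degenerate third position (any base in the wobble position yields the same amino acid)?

Codon 1 UUC (Phe): third position 2-fold.
Codon 2 AGA (Arg): third position 2-fold.
Codon 3 UGG (Trp): third position 1-fold.
Codon 4 UCU (Ser): third position 4-fold.
Codon 5 UAU (Tyr): third position 2-fold.
Codon 6 CGC (Arg): third position 4-fold.
Codon 7 GCG (Ala): third position 4-fold.
Codon 8 AAU (Asn): third position 2-fold.
Codon 9 GUC (Val): third position 4-fold.
Codon 10 GGA (Gly): third position 4-fold.
Four-fold degenerate third positions: 5.

5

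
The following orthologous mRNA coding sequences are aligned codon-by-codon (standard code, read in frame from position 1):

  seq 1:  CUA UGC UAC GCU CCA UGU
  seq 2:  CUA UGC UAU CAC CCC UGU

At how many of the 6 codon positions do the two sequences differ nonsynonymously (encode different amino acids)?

1

Codon 1: CUA Leu / CUA Leu — identical.
Codon 2: UGC Cys / UGC Cys — identical.
Codon 3: UAC Tyr / UAU Tyr — synonymous.
Codon 4: GCU Ala / CAC His — nonsynonymous.
Codon 5: CCA Pro / CCC Pro — synonymous.
Codon 6: UGU Cys / UGU Cys — identical.
Nonsynonymous differences: 1.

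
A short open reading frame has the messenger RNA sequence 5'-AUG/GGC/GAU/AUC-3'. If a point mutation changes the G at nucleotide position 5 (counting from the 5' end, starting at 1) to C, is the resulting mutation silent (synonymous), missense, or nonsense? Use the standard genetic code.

missense

Position 5 falls in codon 2: GGC → Gly.
After the substitution the codon is GCC → Ala.
Gly ≠ Ala, so this is a missense mutation.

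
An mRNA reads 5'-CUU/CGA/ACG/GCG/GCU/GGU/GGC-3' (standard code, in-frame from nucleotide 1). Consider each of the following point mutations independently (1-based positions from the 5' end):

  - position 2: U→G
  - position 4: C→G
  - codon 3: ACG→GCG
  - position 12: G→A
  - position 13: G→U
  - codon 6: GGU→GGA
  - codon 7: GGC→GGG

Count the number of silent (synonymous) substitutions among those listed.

Codon 1: CUU (Leu) → CGU (Arg) — missense.
Codon 2: CGA (Arg) → GGA (Gly) — missense.
Codon 3: ACG (Thr) → GCG (Ala) — missense.
Codon 4: GCG (Ala) → GCA (Ala) — synonymous.
Codon 5: GCU (Ala) → UCU (Ser) — missense.
Codon 6: GGU (Gly) → GGA (Gly) — synonymous.
Codon 7: GGC (Gly) → GGG (Gly) — synonymous.
Synonymous: 3 of 7.

3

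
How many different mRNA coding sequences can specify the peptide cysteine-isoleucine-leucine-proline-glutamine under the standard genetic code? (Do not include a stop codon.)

288

Cys: 2 codons.
Ile: 3 codons.
Leu: 6 codons.
Pro: 4 codons.
Gln: 2 codons.
2 × 3 × 6 × 4 × 2 = 288.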